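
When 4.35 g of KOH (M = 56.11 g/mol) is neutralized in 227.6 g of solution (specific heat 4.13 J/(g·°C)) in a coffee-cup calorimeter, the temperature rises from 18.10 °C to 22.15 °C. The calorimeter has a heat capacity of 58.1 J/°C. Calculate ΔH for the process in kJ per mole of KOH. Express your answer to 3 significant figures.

|ΔT| = |22.15 − 18.10| = 4.05 °C
|q_surr| = (227.6 × 4.13 + 58.1) × 4.05 = 998.088 × 4.05 = 4042 J
n(KOH) = 4.35 / 56.11 = 0.07753 mol
Temperature rose, so q_rxn = −|q_surr| = -4.042 kJ
ΔH = q_rxn / n = -52.13 kJ/mol

ΔH = -52.1 kJ/mol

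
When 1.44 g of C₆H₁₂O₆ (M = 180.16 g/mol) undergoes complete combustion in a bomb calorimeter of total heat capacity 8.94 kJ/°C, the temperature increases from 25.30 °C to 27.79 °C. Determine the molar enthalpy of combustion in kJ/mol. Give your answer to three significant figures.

ΔT = 27.79 − 25.30 = 2.49 °C
q_cal = C_cal × ΔT = 8.94 × 2.49 = 22.2606 kJ
n = 1.44 / 180.16 = 0.007993 mol
q_rxn = −q_cal = -22.2606 kJ
ΔH = -22.2606 / 0.007993 = -2785 kJ/mol

ΔH = -2790 kJ/mol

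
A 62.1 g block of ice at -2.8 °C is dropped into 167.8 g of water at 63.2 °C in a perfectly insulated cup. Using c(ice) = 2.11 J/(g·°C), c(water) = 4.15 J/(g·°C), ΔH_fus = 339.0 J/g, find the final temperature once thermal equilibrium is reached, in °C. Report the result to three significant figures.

Heat to bring ice to 0 °C and melt it: q₁ = 62.1×2.11×2.8 + 62.1×339.0 = 21419 J
Heat the water can supply cooling to 0 °C: 167.8×4.15×63.2 = 44010.6 J > q₁, so all ice melts.
Energy balance: 167.8×4.15×(63.2 − T) = 21419 + 62.1×4.15×(T − 0)
696.37(63.2 − T) = 21419 + 257.715 T
44010.6 − 21419 = 954.085 T
T = 22591.6 / 954.085 = 23.68 °C

T_f = 23.7 °C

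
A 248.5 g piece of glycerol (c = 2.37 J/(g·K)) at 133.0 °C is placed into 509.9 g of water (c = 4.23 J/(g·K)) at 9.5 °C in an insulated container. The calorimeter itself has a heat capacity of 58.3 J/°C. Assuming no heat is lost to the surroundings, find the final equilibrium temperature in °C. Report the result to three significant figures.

Heat lost by glycerol = heat gained by water + calorimeter.
(248.5)(2.37)(133.0 − T) = [(509.9)(4.23) + 58.3](T − 9.5)
588.945 (133.0 − T) = 2215.177 (T − 9.5)
78330 − 588.945 T = 2215.177 T − 21044
99374 = 2804.122 T
T = 35.44 °C

T_f = 35.4 °C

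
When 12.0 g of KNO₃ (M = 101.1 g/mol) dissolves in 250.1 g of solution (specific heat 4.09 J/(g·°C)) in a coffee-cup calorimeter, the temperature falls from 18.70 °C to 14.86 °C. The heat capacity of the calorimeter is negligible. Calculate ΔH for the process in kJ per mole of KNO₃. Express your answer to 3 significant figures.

|ΔT| = |14.86 − 18.70| = 3.84 °C
|q_surr| = (250.1 × 4.09) × 3.84 = 1022.909 × 3.84 = 3928 J
n(KNO₃) = 12.0 / 101.1 = 0.1187 mol
Temperature fell, so q_rxn = +|q_surr| = 3.928 kJ
ΔH = q_rxn / n = 33.09 kJ/mol

ΔH = 33.1 kJ/mol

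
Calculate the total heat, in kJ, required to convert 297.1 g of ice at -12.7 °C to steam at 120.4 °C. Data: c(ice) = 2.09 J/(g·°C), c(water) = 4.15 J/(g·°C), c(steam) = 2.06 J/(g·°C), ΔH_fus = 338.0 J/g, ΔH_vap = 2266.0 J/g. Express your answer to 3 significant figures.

q1 (heat ice -12.7→0.0 °C): 297.1 × 2.09 × 12.7 = 7886 J
q2 (melt at 0 °C): 297.1 × 338.0 = 100420 J
q3 (heat water 0.0→100.0 °C): 297.1 × 4.15 × 100.0 = 123297 J
q4 (vaporize at 100 °C): 297.1 × 2266.0 = 673229 J
q5 (heat steam 100.0→120.4 °C): 297.1 × 2.06 × 20.4 = 12485 J
Total: 7886 + 100420 + 123297 + 673229 + 12485 = 917317 J = 917 kJ

q = 917 kJ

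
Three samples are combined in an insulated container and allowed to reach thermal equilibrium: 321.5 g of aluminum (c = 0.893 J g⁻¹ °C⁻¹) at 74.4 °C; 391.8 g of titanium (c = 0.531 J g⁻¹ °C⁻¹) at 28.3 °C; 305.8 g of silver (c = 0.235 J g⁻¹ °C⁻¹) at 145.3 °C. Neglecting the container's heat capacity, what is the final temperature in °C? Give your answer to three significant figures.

Σ mᵢcᵢ(T − Tᵢ) = 0  ⇒  T = Σ mᵢcᵢTᵢ / Σ mᵢcᵢ
Σ mᵢcᵢ = 321.5×0.893 + 391.8×0.531 + 305.8×0.235 = 567.0083
Σ mᵢcᵢTᵢ = 287.0995×74.4 + 208.0458×28.3 + 71.863×145.3 = 37690
T = 37690 / 567.0083 = 66.47 °C

T_f = 66.5 °C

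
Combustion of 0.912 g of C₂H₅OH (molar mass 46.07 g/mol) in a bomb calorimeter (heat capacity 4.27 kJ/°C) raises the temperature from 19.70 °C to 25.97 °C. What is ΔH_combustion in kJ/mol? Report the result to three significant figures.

ΔH = -1350 kJ/mol

ΔT = 25.97 − 19.70 = 6.27 °C
q_cal = C_cal × ΔT = 4.27 × 6.27 = 26.7729 kJ
n = 0.912 / 46.07 = 0.01980 mol
q_rxn = −q_cal = -26.7729 kJ
ΔH = -26.7729 / 0.01980 = -1352 kJ/mol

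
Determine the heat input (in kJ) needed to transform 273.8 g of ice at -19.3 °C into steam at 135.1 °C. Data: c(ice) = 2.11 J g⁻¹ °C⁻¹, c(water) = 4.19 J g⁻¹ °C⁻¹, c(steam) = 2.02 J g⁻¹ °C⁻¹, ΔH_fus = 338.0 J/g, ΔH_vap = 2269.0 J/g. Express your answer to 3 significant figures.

q = 859 kJ

q1 (heat ice -19.3→0.0 °C): 273.8 × 2.11 × 19.3 = 11150 J
q2 (melt at 0 °C): 273.8 × 338.0 = 92544 J
q3 (heat water 0.0→100.0 °C): 273.8 × 4.19 × 100.0 = 114722 J
q4 (vaporize at 100 °C): 273.8 × 2269.0 = 621252 J
q5 (heat steam 100.0→135.1 °C): 273.8 × 2.02 × 35.1 = 19413 J
Total: 11150 + 92544 + 114722 + 621252 + 19413 = 859081 J = 859 kJ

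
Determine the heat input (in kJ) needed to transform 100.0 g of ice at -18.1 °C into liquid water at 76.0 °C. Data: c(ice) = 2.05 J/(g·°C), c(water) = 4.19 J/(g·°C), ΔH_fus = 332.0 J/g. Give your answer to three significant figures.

q = 68.8 kJ

q1 (heat ice -18.1→0.0 °C): 100.0 × 2.05 × 18.1 = 3711 J
q2 (melt at 0 °C): 100.0 × 332.0 = 33200 J
q3 (heat water 0.0→76.0 °C): 100.0 × 4.19 × 76.0 = 31844 J
Total: 3711 + 33200 + 31844 = 68755 J = 68.8 kJ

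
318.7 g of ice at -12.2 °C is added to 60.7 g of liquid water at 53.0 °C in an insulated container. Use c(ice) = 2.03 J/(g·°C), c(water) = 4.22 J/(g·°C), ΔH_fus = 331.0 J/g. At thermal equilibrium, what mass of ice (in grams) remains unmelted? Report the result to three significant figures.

Heat to warm all ice to 0 °C: 318.7×2.03×12.2 = 7892.9 J
Heat released by water cooling to 0 °C: 60.7×4.22×53.0 = 13576 J
13576 J < 7892.9 + 318.7×331.0 = 113382.6 J, so not all ice melts; final T = 0 °C.
Heat left for melting: 13576 − 7892.9 = 5683.1 J
Mass melted = 5683.1 / 331.0 = 17.17 g
Ice remaining = 318.7 − 17.17 = 301.53 g

m_ice remaining = 302 g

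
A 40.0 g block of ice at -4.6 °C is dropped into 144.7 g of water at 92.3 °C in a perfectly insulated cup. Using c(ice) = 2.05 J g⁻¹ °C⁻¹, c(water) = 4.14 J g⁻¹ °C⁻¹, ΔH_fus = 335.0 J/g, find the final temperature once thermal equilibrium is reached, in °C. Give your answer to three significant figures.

T_f = 54.3 °C

Heat to bring ice to 0 °C and melt it: q₁ = 40.0×2.05×4.6 + 40.0×335.0 = 13777 J
Heat the water can supply cooling to 0 °C: 144.7×4.14×92.3 = 55293.1 J > q₁, so all ice melts.
Energy balance: 144.7×4.14×(92.3 − T) = 13777 + 40.0×4.14×(T − 0)
599.058(92.3 − T) = 13777 + 165.6 T
55293.1 − 13777 = 764.658 T
T = 41516.1 / 764.658 = 54.29 °C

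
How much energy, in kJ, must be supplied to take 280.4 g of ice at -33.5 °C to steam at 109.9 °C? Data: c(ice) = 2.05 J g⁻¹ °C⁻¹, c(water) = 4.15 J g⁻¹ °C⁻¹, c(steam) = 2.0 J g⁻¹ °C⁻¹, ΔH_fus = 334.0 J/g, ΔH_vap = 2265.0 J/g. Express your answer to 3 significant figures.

q = 870 kJ

q1 (heat ice -33.5→0.0 °C): 280.4 × 2.05 × 33.5 = 19256 J
q2 (melt at 0 °C): 280.4 × 334.0 = 93654 J
q3 (heat water 0.0→100.0 °C): 280.4 × 4.15 × 100.0 = 116366 J
q4 (vaporize at 100 °C): 280.4 × 2265.0 = 635106 J
q5 (heat steam 100.0→109.9 °C): 280.4 × 2.0 × 9.9 = 5552 J
Total: 19256 + 93654 + 116366 + 635106 + 5552 = 869934 J = 870 kJ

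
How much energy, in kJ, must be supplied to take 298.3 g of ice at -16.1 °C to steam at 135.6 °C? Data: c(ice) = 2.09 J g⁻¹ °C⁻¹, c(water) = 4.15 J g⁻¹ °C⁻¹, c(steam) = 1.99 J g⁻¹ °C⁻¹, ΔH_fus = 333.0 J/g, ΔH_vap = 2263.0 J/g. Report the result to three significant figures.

q = 929 kJ

q1 (heat ice -16.1→0.0 °C): 298.3 × 2.09 × 16.1 = 10037 J
q2 (melt at 0 °C): 298.3 × 333.0 = 99334 J
q3 (heat water 0.0→100.0 °C): 298.3 × 4.15 × 100.0 = 123795 J
q4 (vaporize at 100 °C): 298.3 × 2263.0 = 675053 J
q5 (heat steam 100.0→135.6 °C): 298.3 × 1.99 × 35.6 = 21133 J
Total: 10037 + 99334 + 123795 + 675053 + 21133 = 929352 J = 929 kJ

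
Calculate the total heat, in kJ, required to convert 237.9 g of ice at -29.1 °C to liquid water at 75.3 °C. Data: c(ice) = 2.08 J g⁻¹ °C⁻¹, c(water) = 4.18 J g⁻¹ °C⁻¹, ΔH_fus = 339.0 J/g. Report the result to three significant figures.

q1 (heat ice -29.1→0.0 °C): 237.9 × 2.08 × 29.1 = 14400 J
q2 (melt at 0 °C): 237.9 × 339.0 = 80648 J
q3 (heat water 0.0→75.3 °C): 237.9 × 4.18 × 75.3 = 74880 J
Total: 14400 + 80648 + 74880 = 169928 J = 170 kJ

q = 170 kJ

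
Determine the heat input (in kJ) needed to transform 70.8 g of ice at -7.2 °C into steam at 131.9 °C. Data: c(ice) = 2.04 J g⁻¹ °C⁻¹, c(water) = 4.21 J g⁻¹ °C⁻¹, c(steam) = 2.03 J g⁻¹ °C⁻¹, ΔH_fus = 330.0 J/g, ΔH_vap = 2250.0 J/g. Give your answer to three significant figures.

q = 218 kJ

q1 (heat ice -7.2→0.0 °C): 70.8 × 2.04 × 7.2 = 1040 J
q2 (melt at 0 °C): 70.8 × 330.0 = 23364 J
q3 (heat water 0.0→100.0 °C): 70.8 × 4.21 × 100.0 = 29807 J
q4 (vaporize at 100 °C): 70.8 × 2250.0 = 159300 J
q5 (heat steam 100.0→131.9 °C): 70.8 × 2.03 × 31.9 = 4585 J
Total: 1040 + 23364 + 29807 + 159300 + 4585 = 218096 J = 218 kJ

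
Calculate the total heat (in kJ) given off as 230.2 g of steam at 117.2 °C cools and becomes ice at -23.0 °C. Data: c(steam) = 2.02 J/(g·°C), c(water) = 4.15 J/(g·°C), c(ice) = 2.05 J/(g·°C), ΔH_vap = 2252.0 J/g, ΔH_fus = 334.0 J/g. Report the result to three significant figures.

q1 (cool steam 117.2→100 °C): 230.2 × 2.02 × 17.2 = 7998 J
q2 (condense at 100 °C): 230.2 × 2252.0 = 518410 J
q3 (cool water 100→0 °C): 230.2 × 4.15 × 100.0 = 95533 J
q4 (freeze at 0 °C): 230.2 × 334.0 = 76887 J
q5 (cool ice 0→-23.0 °C): 230.2 × 2.05 × 23.0 = 10854 J
Total: 7998 + 518410 + 95533 + 76887 + 10854 = 709682 J = 710 kJ

q = 710 kJ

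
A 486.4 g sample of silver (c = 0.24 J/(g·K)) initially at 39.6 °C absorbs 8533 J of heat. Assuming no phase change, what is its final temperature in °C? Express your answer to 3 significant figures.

T_f = 113 °C

ΔT = q / (m c) = 8533 / (486.4 × 0.24) = 73.10 °C
T_f = 39.6 + 73.10 = 112.70 °C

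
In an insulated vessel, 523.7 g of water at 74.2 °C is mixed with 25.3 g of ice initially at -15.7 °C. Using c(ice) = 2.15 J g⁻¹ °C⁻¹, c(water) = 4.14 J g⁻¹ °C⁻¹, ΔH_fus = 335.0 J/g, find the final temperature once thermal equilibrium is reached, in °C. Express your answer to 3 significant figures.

Heat to bring ice to 0 °C and melt it: q₁ = 25.3×2.15×15.7 + 25.3×335.0 = 9329.5 J
Heat the water can supply cooling to 0 °C: 523.7×4.14×74.2 = 160874 J > q₁, so all ice melts.
Energy balance: 523.7×4.14×(74.2 − T) = 9329.5 + 25.3×4.14×(T − 0)
2168.118(74.2 − T) = 9329.5 + 104.742 T
160874 − 9329.5 = 2272.860 T
T = 151544.5 / 2272.860 = 66.68 °C

T_f = 66.7 °C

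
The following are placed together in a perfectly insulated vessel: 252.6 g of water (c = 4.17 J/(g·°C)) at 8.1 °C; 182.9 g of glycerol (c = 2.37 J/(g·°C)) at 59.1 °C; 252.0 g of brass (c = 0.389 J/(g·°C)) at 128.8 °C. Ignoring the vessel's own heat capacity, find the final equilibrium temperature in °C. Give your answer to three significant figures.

Σ mᵢcᵢ(T − Tᵢ) = 0  ⇒  T = Σ mᵢcᵢTᵢ / Σ mᵢcᵢ
Σ mᵢcᵢ = 252.6×4.17 + 182.9×2.37 + 252.0×0.389 = 1584.843
Σ mᵢcᵢTᵢ = 1053.342×8.1 + 433.473×59.1 + 98.028×128.8 = 46776
T = 46776 / 1584.843 = 29.51 °C

T_f = 29.5 °C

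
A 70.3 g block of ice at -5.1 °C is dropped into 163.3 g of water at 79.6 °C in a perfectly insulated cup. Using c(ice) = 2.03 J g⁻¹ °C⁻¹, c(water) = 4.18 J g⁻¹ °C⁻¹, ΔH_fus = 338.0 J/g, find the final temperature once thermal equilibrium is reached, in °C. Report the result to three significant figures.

Heat to bring ice to 0 °C and melt it: q₁ = 70.3×2.03×5.1 + 70.3×338.0 = 24489 J
Heat the water can supply cooling to 0 °C: 163.3×4.18×79.6 = 54334.5 J > q₁, so all ice melts.
Energy balance: 163.3×4.18×(79.6 − T) = 24489 + 70.3×4.18×(T − 0)
682.594(79.6 − T) = 24489 + 293.854 T
54334.5 − 24489 = 976.448 T
T = 29845.5 / 976.448 = 30.57 °C

T_f = 30.6 °C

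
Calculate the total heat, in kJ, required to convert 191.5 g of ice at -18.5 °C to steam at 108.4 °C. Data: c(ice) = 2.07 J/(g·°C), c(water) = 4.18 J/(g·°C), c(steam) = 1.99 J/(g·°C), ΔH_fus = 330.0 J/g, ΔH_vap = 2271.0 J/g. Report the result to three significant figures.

q = 589 kJ

q1 (heat ice -18.5→0.0 °C): 191.5 × 2.07 × 18.5 = 7333 J
q2 (melt at 0 °C): 191.5 × 330.0 = 63195 J
q3 (heat water 0.0→100.0 °C): 191.5 × 4.18 × 100.0 = 80047 J
q4 (vaporize at 100 °C): 191.5 × 2271.0 = 434897 J
q5 (heat steam 100.0→108.4 °C): 191.5 × 1.99 × 8.4 = 3201 J
Total: 7333 + 63195 + 80047 + 434897 + 3201 = 588673 J = 589 kJ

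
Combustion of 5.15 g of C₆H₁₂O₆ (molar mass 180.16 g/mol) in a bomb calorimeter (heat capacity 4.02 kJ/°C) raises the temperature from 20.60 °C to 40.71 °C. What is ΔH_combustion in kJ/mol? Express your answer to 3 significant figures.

ΔT = 40.71 − 20.60 = 20.11 °C
q_cal = C_cal × ΔT = 4.02 × 20.11 = 80.8422 kJ
n = 5.15 / 180.16 = 0.02859 mol
q_rxn = −q_cal = -80.8422 kJ
ΔH = -80.8422 / 0.02859 = -2828 kJ/mol

ΔH = -2830 kJ/mol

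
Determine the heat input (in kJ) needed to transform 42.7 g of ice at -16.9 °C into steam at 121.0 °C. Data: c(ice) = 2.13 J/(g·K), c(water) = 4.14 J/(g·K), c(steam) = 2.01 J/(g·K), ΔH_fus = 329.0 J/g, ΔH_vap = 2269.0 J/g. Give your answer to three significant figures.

q1 (heat ice -16.9→0.0 °C): 42.7 × 2.13 × 16.9 = 1537 J
q2 (melt at 0 °C): 42.7 × 329.0 = 14048 J
q3 (heat water 0.0→100.0 °C): 42.7 × 4.14 × 100.0 = 17678 J
q4 (vaporize at 100 °C): 42.7 × 2269.0 = 96886 J
q5 (heat steam 100.0→121.0 °C): 42.7 × 2.01 × 21.0 = 1802 J
Total: 1537 + 14048 + 17678 + 96886 + 1802 = 131951 J = 132 kJ

q = 132 kJ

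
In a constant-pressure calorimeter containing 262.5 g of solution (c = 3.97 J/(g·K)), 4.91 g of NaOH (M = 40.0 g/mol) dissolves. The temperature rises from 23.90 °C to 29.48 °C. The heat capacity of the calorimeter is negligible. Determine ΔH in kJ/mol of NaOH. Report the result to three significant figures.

ΔH = -47.4 kJ/mol

|ΔT| = |29.48 − 23.90| = 5.58 °C
|q_surr| = (262.5 × 3.97) × 5.58 = 1042.125 × 5.58 = 5815 J
n(NaOH) = 4.91 / 40.0 = 0.1228 mol
Temperature rose, so q_rxn = −|q_surr| = -5.815 kJ
ΔH = q_rxn / n = -47.35 kJ/mol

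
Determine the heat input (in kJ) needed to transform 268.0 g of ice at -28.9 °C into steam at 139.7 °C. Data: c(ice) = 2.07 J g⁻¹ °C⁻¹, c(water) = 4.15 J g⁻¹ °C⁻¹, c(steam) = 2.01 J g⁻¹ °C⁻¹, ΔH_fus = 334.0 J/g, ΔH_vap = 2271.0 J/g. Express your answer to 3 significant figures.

q = 847 kJ

q1 (heat ice -28.9→0.0 °C): 268.0 × 2.07 × 28.9 = 16033 J
q2 (melt at 0 °C): 268.0 × 334.0 = 89512 J
q3 (heat water 0.0→100.0 °C): 268.0 × 4.15 × 100.0 = 111220 J
q4 (vaporize at 100 °C): 268.0 × 2271.0 = 608628 J
q5 (heat steam 100.0→139.7 °C): 268.0 × 2.01 × 39.7 = 21386 J
Total: 16033 + 89512 + 111220 + 608628 + 21386 = 846779 J = 847 kJ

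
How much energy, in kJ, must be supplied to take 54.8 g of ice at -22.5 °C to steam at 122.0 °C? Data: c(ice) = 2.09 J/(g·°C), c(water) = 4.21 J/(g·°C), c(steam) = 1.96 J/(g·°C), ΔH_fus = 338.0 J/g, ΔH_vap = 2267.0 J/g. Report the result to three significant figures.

q1 (heat ice -22.5→0.0 °C): 54.8 × 2.09 × 22.5 = 2577 J
q2 (melt at 0 °C): 54.8 × 338.0 = 18522 J
q3 (heat water 0.0→100.0 °C): 54.8 × 4.21 × 100.0 = 23071 J
q4 (vaporize at 100 °C): 54.8 × 2267.0 = 124232 J
q5 (heat steam 100.0→122.0 °C): 54.8 × 1.96 × 22.0 = 2363 J
Total: 2577 + 18522 + 23071 + 124232 + 2363 = 170765 J = 171 kJ

q = 171 kJ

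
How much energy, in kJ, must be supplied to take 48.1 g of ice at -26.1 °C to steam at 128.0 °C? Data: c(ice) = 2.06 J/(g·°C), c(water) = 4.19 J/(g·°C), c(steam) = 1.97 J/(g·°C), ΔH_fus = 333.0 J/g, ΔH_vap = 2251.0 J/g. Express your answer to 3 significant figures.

q1 (heat ice -26.1→0.0 °C): 48.1 × 2.06 × 26.1 = 2586 J
q2 (melt at 0 °C): 48.1 × 333.0 = 16017 J
q3 (heat water 0.0→100.0 °C): 48.1 × 4.19 × 100.0 = 20154 J
q4 (vaporize at 100 °C): 48.1 × 2251.0 = 108273 J
q5 (heat steam 100.0→128.0 °C): 48.1 × 1.97 × 28.0 = 2653 J
Total: 2586 + 16017 + 20154 + 108273 + 2653 = 149683 J = 150 kJ

q = 150 kJ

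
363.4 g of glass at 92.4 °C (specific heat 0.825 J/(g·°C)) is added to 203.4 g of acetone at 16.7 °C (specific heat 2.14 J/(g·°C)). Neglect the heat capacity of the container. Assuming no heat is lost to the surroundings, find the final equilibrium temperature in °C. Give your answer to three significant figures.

Heat lost by glass = heat gained by acetone.
(363.4)(0.825)(92.4 − T) = (203.4)(2.14)(T − 16.7)
299.805 (92.4 − T) = 435.276 (T − 16.7)
27702 − 299.805 T = 435.276 T − 7269.1
34971.1 = 735.081 T
T = 47.57 °C

T_f = 47.6 °C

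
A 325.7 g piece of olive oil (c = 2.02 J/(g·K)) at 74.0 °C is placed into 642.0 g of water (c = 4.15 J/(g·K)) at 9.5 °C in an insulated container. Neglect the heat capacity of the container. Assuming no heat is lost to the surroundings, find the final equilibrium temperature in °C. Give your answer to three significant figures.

Heat lost by olive oil = heat gained by water.
(325.7)(2.02)(74.0 − T) = (642.0)(4.15)(T − 9.5)
657.914 (74.0 − T) = 2664.3 (T − 9.5)
48686 − 657.914 T = 2664.3 T − 25311
73997 = 3322.214 T
T = 22.27 °C

T_f = 22.3 °C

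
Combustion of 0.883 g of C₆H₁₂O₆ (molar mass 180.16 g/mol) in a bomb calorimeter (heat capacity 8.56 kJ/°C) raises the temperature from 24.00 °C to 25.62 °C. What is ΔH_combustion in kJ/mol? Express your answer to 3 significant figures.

ΔH = -2830 kJ/mol

ΔT = 25.62 − 24.00 = 1.62 °C
q_cal = C_cal × ΔT = 8.56 × 1.62 = 13.8672 kJ
n = 0.883 / 180.16 = 0.004901 mol
q_rxn = −q_cal = -13.8672 kJ
ΔH = -13.8672 / 0.004901 = -2829 kJ/mol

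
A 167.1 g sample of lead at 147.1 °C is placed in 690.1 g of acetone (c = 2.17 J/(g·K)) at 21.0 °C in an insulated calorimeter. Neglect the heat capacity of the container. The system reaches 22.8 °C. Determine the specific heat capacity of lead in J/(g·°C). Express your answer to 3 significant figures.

c = 0.130 J/(g·°C)

q_gained = (690.1 × 2.17) × (22.8 − 21.0) = 2696 J
q_lost = 167.1 × c × (147.1 − 22.8) = 20770.53 c
Set equal: c = 2696 / 20770.53 = 0.130 J/(g·°C)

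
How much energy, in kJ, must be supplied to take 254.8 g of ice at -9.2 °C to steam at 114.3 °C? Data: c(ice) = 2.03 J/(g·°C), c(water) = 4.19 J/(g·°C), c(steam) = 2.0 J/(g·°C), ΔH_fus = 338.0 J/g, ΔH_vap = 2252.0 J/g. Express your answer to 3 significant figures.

q = 779 kJ

q1 (heat ice -9.2→0.0 °C): 254.8 × 2.03 × 9.2 = 4759 J
q2 (melt at 0 °C): 254.8 × 338.0 = 86122 J
q3 (heat water 0.0→100.0 °C): 254.8 × 4.19 × 100.0 = 106761 J
q4 (vaporize at 100 °C): 254.8 × 2252.0 = 573810 J
q5 (heat steam 100.0→114.3 °C): 254.8 × 2.0 × 14.3 = 7287 J
Total: 4759 + 86122 + 106761 + 573810 + 7287 = 778739 J = 779 kJ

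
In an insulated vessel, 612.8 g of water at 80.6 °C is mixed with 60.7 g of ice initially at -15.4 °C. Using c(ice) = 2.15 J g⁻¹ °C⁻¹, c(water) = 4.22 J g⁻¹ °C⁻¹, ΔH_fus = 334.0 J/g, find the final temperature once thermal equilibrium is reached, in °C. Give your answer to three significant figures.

T_f = 65.5 °C

Heat to bring ice to 0 °C and melt it: q₁ = 60.7×2.15×15.4 + 60.7×334.0 = 22284 J
Heat the water can supply cooling to 0 °C: 612.8×4.22×80.6 = 208433 J > q₁, so all ice melts.
Energy balance: 612.8×4.22×(80.6 − T) = 22284 + 60.7×4.22×(T − 0)
2586.016(80.6 − T) = 22284 + 256.154 T
208433 − 22284 = 2842.170 T
T = 186149 / 2842.170 = 65.50 °C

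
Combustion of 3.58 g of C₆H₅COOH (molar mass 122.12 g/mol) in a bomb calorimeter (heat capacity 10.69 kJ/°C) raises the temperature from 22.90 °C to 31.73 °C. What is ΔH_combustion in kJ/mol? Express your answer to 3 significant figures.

ΔH = -3220 kJ/mol

ΔT = 31.73 − 22.90 = 8.83 °C
q_cal = C_cal × ΔT = 10.69 × 8.83 = 94.3927 kJ
n = 3.58 / 122.12 = 0.02932 mol
q_rxn = −q_cal = -94.3927 kJ
ΔH = -94.3927 / 0.02932 = -3219 kJ/mol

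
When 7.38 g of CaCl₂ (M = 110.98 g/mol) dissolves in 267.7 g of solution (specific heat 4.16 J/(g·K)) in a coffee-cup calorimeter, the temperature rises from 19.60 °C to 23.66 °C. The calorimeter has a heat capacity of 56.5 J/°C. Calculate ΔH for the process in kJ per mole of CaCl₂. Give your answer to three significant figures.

|ΔT| = |23.66 − 19.60| = 4.06 °C
|q_surr| = (267.7 × 4.16 + 56.5) × 4.06 = 1170.132 × 4.06 = 4751 J
n(CaCl₂) = 7.38 / 110.98 = 0.06650 mol
Temperature rose, so q_rxn = −|q_surr| = -4.751 kJ
ΔH = q_rxn / n = -71.44 kJ/mol

ΔH = -71.4 kJ/mol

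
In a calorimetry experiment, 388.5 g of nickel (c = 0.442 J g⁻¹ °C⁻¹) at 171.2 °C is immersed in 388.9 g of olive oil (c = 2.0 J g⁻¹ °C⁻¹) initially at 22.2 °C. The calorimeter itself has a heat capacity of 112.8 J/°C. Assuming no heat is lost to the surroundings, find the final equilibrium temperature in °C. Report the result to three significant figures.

T_f = 46.3 °C

Heat lost by nickel = heat gained by olive oil + calorimeter.
(388.5)(0.442)(171.2 − T) = [(388.9)(2.0) + 112.8](T − 22.2)
171.717 (171.2 − T) = 890.6 (T − 22.2)
29398 − 171.717 T = 890.6 T − 19771
49169 = 1062.317 T
T = 46.28 °C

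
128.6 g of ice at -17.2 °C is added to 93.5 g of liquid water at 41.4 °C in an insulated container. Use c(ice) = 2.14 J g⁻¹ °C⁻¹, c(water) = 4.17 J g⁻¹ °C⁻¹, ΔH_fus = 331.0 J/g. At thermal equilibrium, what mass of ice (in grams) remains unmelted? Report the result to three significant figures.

m_ice remaining = 94.1 g

Heat to warm all ice to 0 °C: 128.6×2.14×17.2 = 4733.5 J
Heat released by water cooling to 0 °C: 93.5×4.17×41.4 = 16142 J
16142 J < 4733.5 + 128.6×331.0 = 47300.1 J, so not all ice melts; final T = 0 °C.
Heat left for melting: 16142 − 4733.5 = 11408.5 J
Mass melted = 11408.5 / 331.0 = 34.47 g
Ice remaining = 128.6 − 34.47 = 94.13 g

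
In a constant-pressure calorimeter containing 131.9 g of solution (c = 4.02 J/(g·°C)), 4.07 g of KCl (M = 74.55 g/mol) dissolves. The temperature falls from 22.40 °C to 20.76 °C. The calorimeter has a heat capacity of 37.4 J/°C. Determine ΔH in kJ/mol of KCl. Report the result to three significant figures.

ΔH = 17.1 kJ/mol

|ΔT| = |20.76 − 22.40| = 1.64 °C
|q_surr| = (131.9 × 4.02 + 37.4) × 1.64 = 567.638 × 1.64 = 930.9 J
n(KCl) = 4.07 / 74.55 = 0.05459 mol
Temperature fell, so q_rxn = +|q_surr| = 0.9309 kJ
ΔH = q_rxn / n = 17.05 kJ/mol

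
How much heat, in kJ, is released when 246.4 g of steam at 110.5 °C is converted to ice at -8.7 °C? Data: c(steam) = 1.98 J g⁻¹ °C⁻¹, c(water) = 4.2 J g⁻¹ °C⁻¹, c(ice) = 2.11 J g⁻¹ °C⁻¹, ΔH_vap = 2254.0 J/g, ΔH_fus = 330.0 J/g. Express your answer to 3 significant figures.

q1 (cool steam 110.5→100 °C): 246.4 × 1.98 × 10.5 = 5123 J
q2 (condense at 100 °C): 246.4 × 2254.0 = 555386 J
q3 (cool water 100→0 °C): 246.4 × 4.2 × 100.0 = 103488 J
q4 (freeze at 0 °C): 246.4 × 330.0 = 81312 J
q5 (cool ice 0→-8.7 °C): 246.4 × 2.11 × 8.7 = 4523 J
Total: 5123 + 555386 + 103488 + 81312 + 4523 = 749832 J = 750 kJ

q = 750 kJ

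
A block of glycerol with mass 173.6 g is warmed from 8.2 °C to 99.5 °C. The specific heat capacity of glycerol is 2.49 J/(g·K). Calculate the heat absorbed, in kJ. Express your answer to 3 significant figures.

q = 39.5 kJ

q = m c ΔT = 173.6 × 2.49 × (99.5 − 8.2)
q = 173.6 × 2.49 × 91.3 = 39470 J = 39.5 kJ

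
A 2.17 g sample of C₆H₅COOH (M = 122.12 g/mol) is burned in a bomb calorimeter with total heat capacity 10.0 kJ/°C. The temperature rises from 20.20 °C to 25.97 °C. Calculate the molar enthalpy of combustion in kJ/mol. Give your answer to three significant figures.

ΔH = -3250 kJ/mol

ΔT = 25.97 − 20.20 = 5.77 °C
q_cal = C_cal × ΔT = 10.0 × 5.77 = 57.7 kJ
n = 2.17 / 122.12 = 0.01777 mol
q_rxn = −q_cal = -57.7 kJ
ΔH = -57.7 / 0.01777 = -3247 kJ/mol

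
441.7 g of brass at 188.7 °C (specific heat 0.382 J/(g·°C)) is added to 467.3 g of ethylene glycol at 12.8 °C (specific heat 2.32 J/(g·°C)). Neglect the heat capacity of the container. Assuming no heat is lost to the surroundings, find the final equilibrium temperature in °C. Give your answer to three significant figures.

T_f = 36.5 °C

Heat lost by brass = heat gained by ethylene glycol.
(441.7)(0.382)(188.7 − T) = (467.3)(2.32)(T − 12.8)
168.7294 (188.7 − T) = 1084.136 (T − 12.8)
31839 − 168.7294 T = 1084.136 T − 13877
45716 = 1252.8654 T
T = 36.49 °C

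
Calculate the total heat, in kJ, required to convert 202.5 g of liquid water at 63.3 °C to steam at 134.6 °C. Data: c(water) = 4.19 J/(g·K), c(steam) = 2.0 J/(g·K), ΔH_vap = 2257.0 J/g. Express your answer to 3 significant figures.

q1 (heat water 63.3→100.0 °C): 202.5 × 4.19 × 36.7 = 31139 J
q2 (vaporize at 100 °C): 202.5 × 2257.0 = 457043 J
q3 (heat steam 100.0→134.6 °C): 202.5 × 2.0 × 34.6 = 14013 J
Total: 31139 + 457043 + 14013 = 502195 J = 502 kJ

q = 502 kJ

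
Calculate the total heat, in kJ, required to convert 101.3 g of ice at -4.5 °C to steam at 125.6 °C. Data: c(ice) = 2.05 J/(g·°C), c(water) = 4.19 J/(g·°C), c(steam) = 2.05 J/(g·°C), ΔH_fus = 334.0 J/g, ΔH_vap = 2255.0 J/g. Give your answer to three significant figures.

q = 311 kJ

q1 (heat ice -4.5→0.0 °C): 101.3 × 2.05 × 4.5 = 934 J
q2 (melt at 0 °C): 101.3 × 334.0 = 33834 J
q3 (heat water 0.0→100.0 °C): 101.3 × 4.19 × 100.0 = 42445 J
q4 (vaporize at 100 °C): 101.3 × 2255.0 = 228432 J
q5 (heat steam 100.0→125.6 °C): 101.3 × 2.05 × 25.6 = 5316 J
Total: 934 + 33834 + 42445 + 228432 + 5316 = 310961 J = 311 kJ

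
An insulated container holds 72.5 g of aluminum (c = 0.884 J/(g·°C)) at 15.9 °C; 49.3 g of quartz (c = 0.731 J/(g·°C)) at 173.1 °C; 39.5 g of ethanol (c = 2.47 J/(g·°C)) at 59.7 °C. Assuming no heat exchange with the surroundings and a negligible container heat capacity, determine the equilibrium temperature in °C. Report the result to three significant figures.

Σ mᵢcᵢ(T − Tᵢ) = 0  ⇒  T = Σ mᵢcᵢTᵢ / Σ mᵢcᵢ
Σ mᵢcᵢ = 72.5×0.884 + 49.3×0.731 + 39.5×2.47 = 197.6933
Σ mᵢcᵢTᵢ = 64.09×15.9 + 36.0383×173.1 + 97.565×59.7 = 13082
T = 13082 / 197.6933 = 66.17 °C

T_f = 66.2 °C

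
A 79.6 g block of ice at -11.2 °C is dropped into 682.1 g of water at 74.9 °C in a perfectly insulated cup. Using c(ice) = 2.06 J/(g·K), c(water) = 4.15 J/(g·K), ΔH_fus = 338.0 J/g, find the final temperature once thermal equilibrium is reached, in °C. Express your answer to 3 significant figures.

T_f = 58.0 °C

Heat to bring ice to 0 °C and melt it: q₁ = 79.6×2.06×11.2 + 79.6×338.0 = 28741 J
Heat the water can supply cooling to 0 °C: 682.1×4.15×74.9 = 212021 J > q₁, so all ice melts.
Energy balance: 682.1×4.15×(74.9 − T) = 28741 + 79.6×4.15×(T − 0)
2830.715(74.9 − T) = 28741 + 330.34 T
212021 − 28741 = 3161.055 T
T = 183280 / 3161.055 = 57.98 °C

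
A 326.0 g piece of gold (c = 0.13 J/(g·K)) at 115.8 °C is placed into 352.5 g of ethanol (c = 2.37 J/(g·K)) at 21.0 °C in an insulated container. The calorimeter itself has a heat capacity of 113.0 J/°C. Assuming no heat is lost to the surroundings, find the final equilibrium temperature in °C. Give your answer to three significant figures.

Heat lost by gold = heat gained by ethanol + calorimeter.
(326.0)(0.13)(115.8 − T) = [(352.5)(2.37) + 113.0](T − 21.0)
42.38 (115.8 − T) = 948.425 (T − 21.0)
4907.6 − 42.38 T = 948.425 T − 19917
24824.6 = 990.805 T
T = 25.05 °C

T_f = 25.1 °C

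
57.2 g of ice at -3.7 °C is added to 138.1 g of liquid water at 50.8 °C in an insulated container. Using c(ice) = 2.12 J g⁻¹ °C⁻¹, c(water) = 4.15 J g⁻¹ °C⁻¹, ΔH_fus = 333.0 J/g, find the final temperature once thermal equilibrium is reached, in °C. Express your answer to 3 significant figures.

Heat to bring ice to 0 °C and melt it: q₁ = 57.2×2.12×3.7 + 57.2×333.0 = 19496 J
Heat the water can supply cooling to 0 °C: 138.1×4.15×50.8 = 29114.2 J > q₁, so all ice melts.
Energy balance: 138.1×4.15×(50.8 − T) = 19496 + 57.2×4.15×(T − 0)
573.115(50.8 − T) = 19496 + 237.38 T
29114.2 − 19496 = 810.495 T
T = 9618.2 / 810.495 = 11.87 °C

T_f = 11.9 °C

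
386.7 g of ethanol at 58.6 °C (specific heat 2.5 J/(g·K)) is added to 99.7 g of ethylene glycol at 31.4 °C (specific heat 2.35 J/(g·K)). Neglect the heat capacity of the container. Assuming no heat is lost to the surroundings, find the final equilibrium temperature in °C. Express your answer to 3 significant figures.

T_f = 53.3 °C

Heat lost by ethanol = heat gained by ethylene glycol.
(386.7)(2.5)(58.6 − T) = (99.7)(2.35)(T − 31.4)
966.75 (58.6 − T) = 234.295 (T − 31.4)
56652 − 966.75 T = 234.295 T − 7356.9
64008.9 = 1201.045 T
T = 53.29 °C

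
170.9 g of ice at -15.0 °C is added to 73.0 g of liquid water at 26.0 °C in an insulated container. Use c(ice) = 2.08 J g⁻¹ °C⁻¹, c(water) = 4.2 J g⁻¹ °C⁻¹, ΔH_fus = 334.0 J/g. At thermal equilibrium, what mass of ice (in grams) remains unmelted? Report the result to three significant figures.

m_ice remaining = 163 g

Heat to warm all ice to 0 °C: 170.9×2.08×15.0 = 5332.1 J
Heat released by water cooling to 0 °C: 73.0×4.2×26.0 = 7971.6 J
7971.6 J < 5332.1 + 170.9×334.0 = 62412.7 J, so not all ice melts; final T = 0 °C.
Heat left for melting: 7971.6 − 5332.1 = 2639.5 J
Mass melted = 2639.5 / 334.0 = 7.903 g
Ice remaining = 170.9 − 7.903 = 162.997 g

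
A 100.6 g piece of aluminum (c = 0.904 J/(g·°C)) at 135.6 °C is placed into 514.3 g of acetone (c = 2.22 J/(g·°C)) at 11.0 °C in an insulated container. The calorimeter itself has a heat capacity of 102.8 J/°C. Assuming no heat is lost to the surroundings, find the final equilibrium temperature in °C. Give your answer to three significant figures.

Heat lost by aluminum = heat gained by acetone + calorimeter.
(100.6)(0.904)(135.6 − T) = [(514.3)(2.22) + 102.8](T − 11.0)
90.9424 (135.6 − T) = 1244.546 (T − 11.0)
12332 − 90.9424 T = 1244.546 T − 13690
26022 = 1335.4884 T
T = 19.49 °C

T_f = 19.5 °C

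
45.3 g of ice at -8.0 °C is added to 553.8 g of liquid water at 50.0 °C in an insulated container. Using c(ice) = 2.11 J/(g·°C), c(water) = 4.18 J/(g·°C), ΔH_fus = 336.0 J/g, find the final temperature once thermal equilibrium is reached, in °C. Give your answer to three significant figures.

Heat to bring ice to 0 °C and melt it: q₁ = 45.3×2.11×8.0 + 45.3×336.0 = 15985 J
Heat the water can supply cooling to 0 °C: 553.8×4.18×50.0 = 115744 J > q₁, so all ice melts.
Energy balance: 553.8×4.18×(50.0 − T) = 15985 + 45.3×4.18×(T − 0)
2314.884(50.0 − T) = 15985 + 189.354 T
115744 − 15985 = 2504.238 T
T = 99759 / 2504.238 = 39.84 °C

T_f = 39.8 °C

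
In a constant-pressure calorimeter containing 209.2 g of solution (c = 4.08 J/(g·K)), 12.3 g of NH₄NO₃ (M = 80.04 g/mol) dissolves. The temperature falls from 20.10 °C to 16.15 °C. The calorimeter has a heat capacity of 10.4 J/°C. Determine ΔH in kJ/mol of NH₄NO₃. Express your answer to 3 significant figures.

|ΔT| = |16.15 − 20.10| = 3.95 °C
|q_surr| = (209.2 × 4.08 + 10.4) × 3.95 = 863.936 × 3.95 = 3413 J
n(NH₄NO₃) = 12.3 / 80.04 = 0.1537 mol
Temperature fell, so q_rxn = +|q_surr| = 3.413 kJ
ΔH = q_rxn / n = 22.21 kJ/mol

ΔH = 22.2 kJ/mol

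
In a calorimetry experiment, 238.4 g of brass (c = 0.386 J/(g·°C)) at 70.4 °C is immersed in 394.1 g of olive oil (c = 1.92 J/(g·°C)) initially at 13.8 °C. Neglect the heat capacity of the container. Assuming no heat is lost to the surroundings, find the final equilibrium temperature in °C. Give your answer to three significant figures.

Heat lost by brass = heat gained by olive oil.
(238.4)(0.386)(70.4 − T) = (394.1)(1.92)(T − 13.8)
92.0224 (70.4 − T) = 756.672 (T − 13.8)
6478.4 − 92.0224 T = 756.672 T − 10442
16920.4 = 848.6944 T
T = 19.94 °C

T_f = 19.9 °C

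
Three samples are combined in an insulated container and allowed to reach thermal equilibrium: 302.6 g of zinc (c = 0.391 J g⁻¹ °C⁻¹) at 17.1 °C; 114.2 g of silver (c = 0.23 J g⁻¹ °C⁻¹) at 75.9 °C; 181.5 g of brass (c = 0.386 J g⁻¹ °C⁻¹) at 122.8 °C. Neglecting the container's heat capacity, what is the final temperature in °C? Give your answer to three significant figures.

T_f = 58.8 °C

Σ mᵢcᵢ(T − Tᵢ) = 0  ⇒  T = Σ mᵢcᵢTᵢ / Σ mᵢcᵢ
Σ mᵢcᵢ = 302.6×0.391 + 114.2×0.23 + 181.5×0.386 = 214.6416
Σ mᵢcᵢTᵢ = 118.3166×17.1 + 26.266×75.9 + 70.059×122.8 = 12620
T = 12620 / 214.6416 = 58.80 °C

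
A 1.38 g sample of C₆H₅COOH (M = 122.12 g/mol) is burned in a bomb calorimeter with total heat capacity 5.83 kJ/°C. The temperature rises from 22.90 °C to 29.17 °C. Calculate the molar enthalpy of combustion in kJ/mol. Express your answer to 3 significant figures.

ΔH = -3230 kJ/mol

ΔT = 29.17 − 22.90 = 6.27 °C
q_cal = C_cal × ΔT = 5.83 × 6.27 = 36.5541 kJ
n = 1.38 / 122.12 = 0.01130 mol
q_rxn = −q_cal = -36.5541 kJ
ΔH = -36.5541 / 0.01130 = -3234.9 kJ/mol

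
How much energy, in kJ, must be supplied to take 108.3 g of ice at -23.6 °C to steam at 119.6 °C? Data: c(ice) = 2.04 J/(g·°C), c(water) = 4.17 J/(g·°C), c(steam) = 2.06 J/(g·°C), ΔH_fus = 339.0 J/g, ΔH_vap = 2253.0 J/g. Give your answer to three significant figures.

q1 (heat ice -23.6→0.0 °C): 108.3 × 2.04 × 23.6 = 5214 J
q2 (melt at 0 °C): 108.3 × 339.0 = 36714 J
q3 (heat water 0.0→100.0 °C): 108.3 × 4.17 × 100.0 = 45161 J
q4 (vaporize at 100 °C): 108.3 × 2253.0 = 244000 J
q5 (heat steam 100.0→119.6 °C): 108.3 × 2.06 × 19.6 = 4373 J
Total: 5214 + 36714 + 45161 + 244000 + 4373 = 335462 J = 335 kJ

q = 335 kJ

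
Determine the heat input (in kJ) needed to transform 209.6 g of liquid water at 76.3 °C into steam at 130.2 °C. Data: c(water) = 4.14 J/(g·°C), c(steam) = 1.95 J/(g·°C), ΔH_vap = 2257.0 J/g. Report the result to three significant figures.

q = 506 kJ

q1 (heat water 76.3→100.0 °C): 209.6 × 4.14 × 23.7 = 20566 J
q2 (vaporize at 100 °C): 209.6 × 2257.0 = 473067 J
q3 (heat steam 100.0→130.2 °C): 209.6 × 1.95 × 30.2 = 12343 J
Total: 20566 + 473067 + 12343 = 505976 J = 506 kJ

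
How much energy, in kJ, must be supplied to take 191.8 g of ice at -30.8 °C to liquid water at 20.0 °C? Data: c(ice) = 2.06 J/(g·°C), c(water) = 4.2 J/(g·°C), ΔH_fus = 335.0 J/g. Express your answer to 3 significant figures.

q = 92.5 kJ

q1 (heat ice -30.8→0.0 °C): 191.8 × 2.06 × 30.8 = 12169 J
q2 (melt at 0 °C): 191.8 × 335.0 = 64253 J
q3 (heat water 0.0→20.0 °C): 191.8 × 4.2 × 20.0 = 16111 J
Total: 12169 + 64253 + 16111 = 92533 J = 92.5 kJ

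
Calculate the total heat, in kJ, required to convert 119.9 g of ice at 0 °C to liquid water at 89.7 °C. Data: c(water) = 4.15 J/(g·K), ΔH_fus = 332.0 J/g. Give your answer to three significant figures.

q1 (melt at 0 °C): 119.9 × 332.0 = 39807 J
q2 (heat water 0.0→89.7 °C): 119.9 × 4.15 × 89.7 = 44633 J
Total: 39807 + 44633 = 84440 J = 84.4 kJ

q = 84.4 kJ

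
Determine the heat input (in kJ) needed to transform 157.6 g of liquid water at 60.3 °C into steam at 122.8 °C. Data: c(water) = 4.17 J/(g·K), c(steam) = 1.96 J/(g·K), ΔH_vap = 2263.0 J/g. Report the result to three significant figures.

q = 390 kJ

q1 (heat water 60.3→100.0 °C): 157.6 × 4.17 × 39.7 = 26091 J
q2 (vaporize at 100 °C): 157.6 × 2263.0 = 356649 J
q3 (heat steam 100.0→122.8 °C): 157.6 × 1.96 × 22.8 = 7043 J
Total: 26091 + 356649 + 7043 = 389783 J = 390 kJ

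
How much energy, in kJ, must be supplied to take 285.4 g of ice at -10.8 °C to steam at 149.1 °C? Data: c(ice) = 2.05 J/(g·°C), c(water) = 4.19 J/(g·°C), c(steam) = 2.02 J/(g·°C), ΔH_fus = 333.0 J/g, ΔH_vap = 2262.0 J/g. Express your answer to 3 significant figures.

q1 (heat ice -10.8→0.0 °C): 285.4 × 2.05 × 10.8 = 6319 J
q2 (melt at 0 °C): 285.4 × 333.0 = 95038 J
q3 (heat water 0.0→100.0 °C): 285.4 × 4.19 × 100.0 = 119583 J
q4 (vaporize at 100 °C): 285.4 × 2262.0 = 645575 J
q5 (heat steam 100.0→149.1 °C): 285.4 × 2.02 × 49.1 = 28307 J
Total: 6319 + 95038 + 119583 + 645575 + 28307 = 894822 J = 895 kJ

q = 895 kJ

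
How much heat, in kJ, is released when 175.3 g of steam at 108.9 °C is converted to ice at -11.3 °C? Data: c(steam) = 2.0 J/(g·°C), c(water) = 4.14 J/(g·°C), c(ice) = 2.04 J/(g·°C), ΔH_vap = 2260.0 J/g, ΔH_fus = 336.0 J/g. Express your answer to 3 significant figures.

q1 (cool steam 108.9→100 °C): 175.3 × 2.0 × 8.9 = 3120 J
q2 (condense at 100 °C): 175.3 × 2260.0 = 396178 J
q3 (cool water 100→0 °C): 175.3 × 4.14 × 100.0 = 72574 J
q4 (freeze at 0 °C): 175.3 × 336.0 = 58901 J
q5 (cool ice 0→-11.3 °C): 175.3 × 2.04 × 11.3 = 4041 J
Total: 3120 + 396178 + 72574 + 58901 + 4041 = 534814 J = 535 kJ

q = 535 kJ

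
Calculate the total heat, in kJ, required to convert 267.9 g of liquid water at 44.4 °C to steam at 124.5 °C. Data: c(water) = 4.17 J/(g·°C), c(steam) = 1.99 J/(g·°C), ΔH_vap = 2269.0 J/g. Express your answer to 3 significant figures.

q = 683 kJ

q1 (heat water 44.4→100.0 °C): 267.9 × 4.17 × 55.6 = 62113 J
q2 (vaporize at 100 °C): 267.9 × 2269.0 = 607865 J
q3 (heat steam 100.0→124.5 °C): 267.9 × 1.99 × 24.5 = 13061 J
Total: 62113 + 607865 + 13061 = 683039 J = 683 kJ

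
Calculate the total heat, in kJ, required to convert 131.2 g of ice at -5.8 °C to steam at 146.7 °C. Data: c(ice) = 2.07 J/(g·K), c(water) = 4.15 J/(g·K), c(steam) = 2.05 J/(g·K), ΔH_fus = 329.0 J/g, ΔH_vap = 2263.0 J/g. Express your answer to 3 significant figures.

q = 409 kJ

q1 (heat ice -5.8→0.0 °C): 131.2 × 2.07 × 5.8 = 1575 J
q2 (melt at 0 °C): 131.2 × 329.0 = 43165 J
q3 (heat water 0.0→100.0 °C): 131.2 × 4.15 × 100.0 = 54448 J
q4 (vaporize at 100 °C): 131.2 × 2263.0 = 296906 J
q5 (heat steam 100.0→146.7 °C): 131.2 × 2.05 × 46.7 = 12560 J
Total: 1575 + 43165 + 54448 + 296906 + 12560 = 408654 J = 409 kJ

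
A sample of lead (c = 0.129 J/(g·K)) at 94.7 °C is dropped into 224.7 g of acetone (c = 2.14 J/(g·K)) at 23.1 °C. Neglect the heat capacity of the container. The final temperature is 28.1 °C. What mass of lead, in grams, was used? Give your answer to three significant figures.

q_gained = (224.7 × 2.14) × (28.1 − 23.1) = 2404 J
q_lost = m × 0.129 × (94.7 − 28.1) = 8.5914 m
m = 2404 / 8.5914 = 280 g

m = 280 g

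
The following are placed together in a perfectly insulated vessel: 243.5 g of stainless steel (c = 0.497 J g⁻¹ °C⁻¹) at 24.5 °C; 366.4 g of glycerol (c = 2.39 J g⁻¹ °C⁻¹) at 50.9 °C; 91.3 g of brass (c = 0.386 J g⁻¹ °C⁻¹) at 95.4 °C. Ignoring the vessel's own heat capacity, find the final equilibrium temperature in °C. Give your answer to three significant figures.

T_f = 49.3 °C

Σ mᵢcᵢ(T − Tᵢ) = 0  ⇒  T = Σ mᵢcᵢTᵢ / Σ mᵢcᵢ
Σ mᵢcᵢ = 243.5×0.497 + 366.4×2.39 + 91.3×0.386 = 1031.9573
Σ mᵢcᵢTᵢ = 121.0195×24.5 + 875.696×50.9 + 35.2418×95.4 = 50900
T = 50900 / 1031.9573 = 49.32 °C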